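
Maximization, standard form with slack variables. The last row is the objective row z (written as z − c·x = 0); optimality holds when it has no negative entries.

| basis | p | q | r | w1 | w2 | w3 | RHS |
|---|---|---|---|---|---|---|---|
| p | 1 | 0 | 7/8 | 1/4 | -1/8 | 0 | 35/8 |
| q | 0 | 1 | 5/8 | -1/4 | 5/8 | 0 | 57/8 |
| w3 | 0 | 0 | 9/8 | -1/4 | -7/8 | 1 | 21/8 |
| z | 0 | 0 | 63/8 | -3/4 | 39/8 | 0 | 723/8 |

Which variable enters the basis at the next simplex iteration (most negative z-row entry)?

w1

Negative z-row entries: w1: -3/4.
The most negative is -3/4 in column w1, so w1 enters.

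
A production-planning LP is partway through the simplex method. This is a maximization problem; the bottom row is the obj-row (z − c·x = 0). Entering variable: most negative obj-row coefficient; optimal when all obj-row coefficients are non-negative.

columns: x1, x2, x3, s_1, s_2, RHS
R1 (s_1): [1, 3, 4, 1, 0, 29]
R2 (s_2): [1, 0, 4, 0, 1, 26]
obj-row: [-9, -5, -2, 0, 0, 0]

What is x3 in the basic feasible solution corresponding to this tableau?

x3 is not in the basis, so in the current basic feasible solution x3 = 0.

0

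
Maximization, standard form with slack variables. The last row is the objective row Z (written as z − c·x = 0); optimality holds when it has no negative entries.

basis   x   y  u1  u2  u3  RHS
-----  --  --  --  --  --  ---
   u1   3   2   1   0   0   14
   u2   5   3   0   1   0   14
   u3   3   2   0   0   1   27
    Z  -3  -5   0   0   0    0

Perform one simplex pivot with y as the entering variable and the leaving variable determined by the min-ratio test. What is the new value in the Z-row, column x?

16/3

Ratio test on column y — row 1: 14/2 = 7; row 2: 14/3 = 14/3; row 3: 27/2 = 27/2. Minimum is 14/3 at row 2 (u2 leaves); pivot element 3.
Divide row 2 by 3; eliminate column y from the other rows.
Z-row update in column x: -3 − (-5)·(5/3) = 16/3.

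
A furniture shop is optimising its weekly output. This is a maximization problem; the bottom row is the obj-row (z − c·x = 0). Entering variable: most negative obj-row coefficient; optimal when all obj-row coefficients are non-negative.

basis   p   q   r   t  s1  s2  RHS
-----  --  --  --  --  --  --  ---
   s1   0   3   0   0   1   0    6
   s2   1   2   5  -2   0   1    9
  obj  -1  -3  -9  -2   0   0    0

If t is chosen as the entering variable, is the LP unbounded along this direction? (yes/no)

yes

Every constraint-row entry in column t is ≤ 0, so increasing t is unbounded.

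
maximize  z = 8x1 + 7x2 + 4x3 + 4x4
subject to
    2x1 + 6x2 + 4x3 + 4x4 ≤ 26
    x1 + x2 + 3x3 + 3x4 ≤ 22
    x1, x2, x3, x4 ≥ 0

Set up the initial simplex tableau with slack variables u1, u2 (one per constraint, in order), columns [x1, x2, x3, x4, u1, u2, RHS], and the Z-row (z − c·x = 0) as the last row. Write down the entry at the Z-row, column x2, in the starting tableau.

The Z-row carries the negated objective coefficients: the x2 entry is -7.

-7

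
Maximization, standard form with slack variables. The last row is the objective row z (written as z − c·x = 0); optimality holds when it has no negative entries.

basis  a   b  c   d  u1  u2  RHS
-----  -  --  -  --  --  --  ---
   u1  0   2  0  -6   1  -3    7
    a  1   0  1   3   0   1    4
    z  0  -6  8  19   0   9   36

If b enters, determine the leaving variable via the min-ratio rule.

u1

Column b entries and ratios — u1: 7/2 = 7/2; a: 0 ≤ 0, skip.
Smallest ratio is 7/2 in the row of u1, so u1 leaves.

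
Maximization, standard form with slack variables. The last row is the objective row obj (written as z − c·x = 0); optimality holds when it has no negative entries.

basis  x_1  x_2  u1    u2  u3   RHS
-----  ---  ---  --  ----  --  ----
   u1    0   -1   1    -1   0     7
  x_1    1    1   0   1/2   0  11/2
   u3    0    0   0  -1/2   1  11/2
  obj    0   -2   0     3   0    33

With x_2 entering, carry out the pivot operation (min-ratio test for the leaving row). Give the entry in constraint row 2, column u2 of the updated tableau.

Ratio test on column x_2 — row 1: entry -1 ≤ 0; row 2: (11/2)/1 = 11/2; row 3: entry 0 ≤ 0. Minimum is 11/2 at row 2 (x_1 leaves); pivot element 1.
Divide row 2 by 1; eliminate column x_2 from the other rows.
In the new row 2, the u2 entry is the old entry divided by the pivot: (1/2)/1 = 1/2.

1/2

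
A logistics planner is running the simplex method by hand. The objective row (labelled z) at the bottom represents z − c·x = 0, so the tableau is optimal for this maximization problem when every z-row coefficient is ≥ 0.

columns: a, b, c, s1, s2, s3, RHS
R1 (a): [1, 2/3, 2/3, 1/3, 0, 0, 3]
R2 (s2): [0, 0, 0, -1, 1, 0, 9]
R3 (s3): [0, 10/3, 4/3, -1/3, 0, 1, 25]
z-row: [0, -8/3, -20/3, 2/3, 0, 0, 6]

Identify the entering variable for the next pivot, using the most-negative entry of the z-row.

Negative z-row entries: b: -8/3, c: -20/3.
The most negative is -20/3 in column c, so c enters.

c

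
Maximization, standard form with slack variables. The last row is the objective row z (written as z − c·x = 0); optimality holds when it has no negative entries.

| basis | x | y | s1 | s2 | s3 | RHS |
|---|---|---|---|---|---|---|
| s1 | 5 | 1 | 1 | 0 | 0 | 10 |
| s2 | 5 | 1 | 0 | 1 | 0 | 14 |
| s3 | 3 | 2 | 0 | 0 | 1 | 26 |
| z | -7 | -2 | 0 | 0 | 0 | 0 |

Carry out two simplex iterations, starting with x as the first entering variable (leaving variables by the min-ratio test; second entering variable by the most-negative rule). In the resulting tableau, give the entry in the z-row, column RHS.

20

Ratio test on column x — row 1: 10/5 = 2; row 2: 14/5 = 14/5; row 3: 26/3 = 26/3. Minimum is 2 at row 1 (s1 leaves); pivot element 5.
Divide row 1 by 5; eliminate column x from the other rows.
Second iteration: most negative z-row entry is -3/5 in column y, so y enters.
Ratio test on column y — row 1: 2/(1/5) = 10; row 2: entry 0 ≤ 0; row 3: 20/(7/5) = 100/7. Minimum is 10 at row 1 (x leaves); pivot element 1/5.
Divide row 1 by 1/5; eliminate column y from the other rows.
After both pivots, the entry at the z-row, column RHS is 20.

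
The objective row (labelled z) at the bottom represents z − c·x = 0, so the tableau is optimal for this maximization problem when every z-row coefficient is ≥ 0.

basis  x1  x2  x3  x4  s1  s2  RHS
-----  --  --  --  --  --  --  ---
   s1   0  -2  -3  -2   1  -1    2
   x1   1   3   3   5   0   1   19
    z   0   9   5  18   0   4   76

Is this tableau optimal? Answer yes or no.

Every z-row coefficient is ≥ 0, so the tableau is optimal.

yes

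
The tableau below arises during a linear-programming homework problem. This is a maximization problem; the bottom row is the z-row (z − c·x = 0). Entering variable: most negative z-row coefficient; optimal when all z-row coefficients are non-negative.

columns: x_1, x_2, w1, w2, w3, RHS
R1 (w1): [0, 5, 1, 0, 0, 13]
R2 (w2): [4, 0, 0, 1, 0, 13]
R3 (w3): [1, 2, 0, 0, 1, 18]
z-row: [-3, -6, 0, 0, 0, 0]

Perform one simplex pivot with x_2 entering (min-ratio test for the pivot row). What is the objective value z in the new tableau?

78/5

Ratio test on column x_2 — row 1: 13/5 = 13/5; row 2: entry 0 ≤ 0; row 3: 18/2 = 9. Minimum is 13/5 at row 1 (w1 leaves); pivot element 5.
Pivot on row 1; the z-row RHS becomes 0 − (-6)·(13/5) = 78/5.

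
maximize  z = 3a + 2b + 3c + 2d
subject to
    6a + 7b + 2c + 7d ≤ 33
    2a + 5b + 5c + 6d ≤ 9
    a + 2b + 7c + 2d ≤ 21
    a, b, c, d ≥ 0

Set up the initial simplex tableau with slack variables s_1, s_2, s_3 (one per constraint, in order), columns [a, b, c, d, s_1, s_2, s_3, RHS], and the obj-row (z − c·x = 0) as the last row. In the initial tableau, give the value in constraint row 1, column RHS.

33

The RHS of constraint 1 is b_1 = 33.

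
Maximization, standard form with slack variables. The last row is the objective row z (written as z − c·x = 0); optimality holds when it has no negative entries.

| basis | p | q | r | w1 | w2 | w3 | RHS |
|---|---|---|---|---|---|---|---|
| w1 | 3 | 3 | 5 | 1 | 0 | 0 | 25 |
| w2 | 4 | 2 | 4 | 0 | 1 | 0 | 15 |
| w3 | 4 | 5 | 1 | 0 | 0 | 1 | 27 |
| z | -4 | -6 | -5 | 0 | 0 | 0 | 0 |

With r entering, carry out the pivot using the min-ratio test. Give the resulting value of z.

75/4

Ratio test on column r — row 1: 25/5 = 5; row 2: 15/4 = 15/4; row 3: 27/1 = 27. Minimum is 15/4 at row 2 (w2 leaves); pivot element 4.
Pivot on row 2; the z-row RHS becomes 0 − (-5)·(15/4) = 75/4.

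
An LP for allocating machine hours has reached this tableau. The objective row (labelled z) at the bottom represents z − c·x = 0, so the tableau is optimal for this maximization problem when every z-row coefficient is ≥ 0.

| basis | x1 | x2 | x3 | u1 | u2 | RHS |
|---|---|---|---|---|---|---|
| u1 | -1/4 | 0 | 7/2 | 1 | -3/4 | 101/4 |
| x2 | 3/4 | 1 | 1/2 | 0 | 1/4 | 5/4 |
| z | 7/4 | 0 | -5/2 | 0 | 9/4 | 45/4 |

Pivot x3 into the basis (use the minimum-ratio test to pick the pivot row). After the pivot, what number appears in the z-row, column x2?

Ratio test on column x3 — row 1: (101/4)/(7/2) = 101/14; row 2: (5/4)/(1/2) = 5/2. Minimum is 5/2 at row 2 (x2 leaves); pivot element 1/2.
Divide row 2 by 1/2; eliminate column x3 from the other rows.
z-row update in column x2: 0 − (-5/2)·2 = 5.

5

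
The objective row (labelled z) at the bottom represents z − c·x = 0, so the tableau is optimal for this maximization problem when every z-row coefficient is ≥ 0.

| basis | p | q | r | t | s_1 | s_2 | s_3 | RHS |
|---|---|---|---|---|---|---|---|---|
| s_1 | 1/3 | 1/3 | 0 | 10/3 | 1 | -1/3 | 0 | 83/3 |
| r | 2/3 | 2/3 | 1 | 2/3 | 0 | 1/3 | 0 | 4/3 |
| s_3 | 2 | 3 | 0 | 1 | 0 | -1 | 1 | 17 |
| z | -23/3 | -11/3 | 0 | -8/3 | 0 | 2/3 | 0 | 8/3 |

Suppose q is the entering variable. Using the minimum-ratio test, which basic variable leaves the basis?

Column q entries and ratios — s_1: (83/3)/(1/3) = 83; r: (4/3)/(2/3) = 2; s_3: 17/3 = 17/3.
Smallest ratio is 2 in the row of r, so r leaves.

r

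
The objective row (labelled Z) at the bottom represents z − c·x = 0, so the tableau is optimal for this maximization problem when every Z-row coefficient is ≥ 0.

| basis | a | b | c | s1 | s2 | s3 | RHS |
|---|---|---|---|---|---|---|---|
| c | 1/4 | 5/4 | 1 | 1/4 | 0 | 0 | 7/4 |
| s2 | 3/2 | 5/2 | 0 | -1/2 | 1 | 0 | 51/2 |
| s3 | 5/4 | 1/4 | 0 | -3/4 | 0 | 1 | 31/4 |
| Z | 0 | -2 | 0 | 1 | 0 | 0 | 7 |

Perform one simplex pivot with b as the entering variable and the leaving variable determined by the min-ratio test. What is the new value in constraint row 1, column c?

Ratio test on column b — row 1: (7/4)/(5/4) = 7/5; row 2: (51/2)/(5/2) = 51/5; row 3: (31/4)/(1/4) = 31. Minimum is 7/5 at row 1 (c leaves); pivot element 5/4.
Divide row 1 by 5/4; eliminate column b from the other rows.
In the new row 1, the c entry is the old entry divided by the pivot: 1/(5/4) = 4/5.

4/5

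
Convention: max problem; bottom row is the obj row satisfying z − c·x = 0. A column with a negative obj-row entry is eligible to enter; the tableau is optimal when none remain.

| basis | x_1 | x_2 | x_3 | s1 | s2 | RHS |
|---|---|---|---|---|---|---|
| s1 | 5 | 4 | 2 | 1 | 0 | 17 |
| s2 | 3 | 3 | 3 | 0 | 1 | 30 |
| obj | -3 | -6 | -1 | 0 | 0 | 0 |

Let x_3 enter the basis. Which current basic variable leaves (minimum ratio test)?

Column x_3 entries and ratios — s1: 17/2 = 17/2; s2: 30/3 = 10.
Smallest ratio is 17/2 in the row of s1, so s1 leaves.

s1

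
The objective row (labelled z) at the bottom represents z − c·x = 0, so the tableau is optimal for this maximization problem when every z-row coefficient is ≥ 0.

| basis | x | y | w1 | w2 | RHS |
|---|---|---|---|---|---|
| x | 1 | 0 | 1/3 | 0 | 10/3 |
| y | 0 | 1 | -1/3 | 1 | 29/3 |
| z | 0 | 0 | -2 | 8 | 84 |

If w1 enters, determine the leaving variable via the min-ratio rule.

x

Column w1 entries and ratios — x: (10/3)/(1/3) = 10; y: -1/3 ≤ 0, skip.
Smallest ratio is 10 in the row of x, so x leaves.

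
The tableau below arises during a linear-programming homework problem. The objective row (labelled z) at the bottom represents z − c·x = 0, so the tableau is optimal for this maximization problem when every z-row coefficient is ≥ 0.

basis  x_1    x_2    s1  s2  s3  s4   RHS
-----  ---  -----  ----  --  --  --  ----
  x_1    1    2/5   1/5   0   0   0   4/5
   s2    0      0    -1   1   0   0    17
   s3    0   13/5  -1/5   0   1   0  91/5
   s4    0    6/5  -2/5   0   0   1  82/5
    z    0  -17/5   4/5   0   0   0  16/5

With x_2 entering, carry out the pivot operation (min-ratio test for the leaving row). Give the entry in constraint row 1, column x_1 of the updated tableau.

5/2

Ratio test on column x_2 — row 1: (4/5)/(2/5) = 2; row 2: entry 0 ≤ 0; row 3: (91/5)/(13/5) = 7; row 4: (82/5)/(6/5) = 41/3. Minimum is 2 at row 1 (x_1 leaves); pivot element 2/5.
Divide row 1 by 2/5; eliminate column x_2 from the other rows.
In the new row 1, the x_1 entry is the old entry divided by the pivot: 1/(2/5) = 5/2.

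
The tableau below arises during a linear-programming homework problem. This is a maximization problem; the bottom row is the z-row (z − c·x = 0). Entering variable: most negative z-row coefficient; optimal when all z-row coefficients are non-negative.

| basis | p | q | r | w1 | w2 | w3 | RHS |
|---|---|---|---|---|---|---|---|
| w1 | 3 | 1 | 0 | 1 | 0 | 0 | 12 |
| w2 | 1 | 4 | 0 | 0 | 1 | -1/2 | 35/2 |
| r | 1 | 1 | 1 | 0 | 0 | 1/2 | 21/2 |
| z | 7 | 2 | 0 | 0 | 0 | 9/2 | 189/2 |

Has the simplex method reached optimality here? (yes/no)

Every z-row coefficient is ≥ 0, so the tableau is optimal.

yes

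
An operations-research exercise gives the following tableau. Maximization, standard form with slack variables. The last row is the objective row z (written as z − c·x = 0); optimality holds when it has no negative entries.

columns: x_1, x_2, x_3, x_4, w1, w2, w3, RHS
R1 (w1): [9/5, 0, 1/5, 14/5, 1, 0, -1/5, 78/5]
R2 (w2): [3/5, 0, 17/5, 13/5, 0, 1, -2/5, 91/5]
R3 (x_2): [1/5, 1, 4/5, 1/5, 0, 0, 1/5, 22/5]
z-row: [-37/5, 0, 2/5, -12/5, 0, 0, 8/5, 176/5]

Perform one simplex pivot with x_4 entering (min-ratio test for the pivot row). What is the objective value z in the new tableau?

Ratio test on column x_4 — row 1: (78/5)/(14/5) = 39/7; row 2: (91/5)/(13/5) = 7; row 3: (22/5)/(1/5) = 22. Minimum is 39/7 at row 1 (w1 leaves); pivot element 14/5.
Pivot on row 1; the z-row RHS becomes 176/5 − (-12/5)·(39/7) = 340/7.

340/7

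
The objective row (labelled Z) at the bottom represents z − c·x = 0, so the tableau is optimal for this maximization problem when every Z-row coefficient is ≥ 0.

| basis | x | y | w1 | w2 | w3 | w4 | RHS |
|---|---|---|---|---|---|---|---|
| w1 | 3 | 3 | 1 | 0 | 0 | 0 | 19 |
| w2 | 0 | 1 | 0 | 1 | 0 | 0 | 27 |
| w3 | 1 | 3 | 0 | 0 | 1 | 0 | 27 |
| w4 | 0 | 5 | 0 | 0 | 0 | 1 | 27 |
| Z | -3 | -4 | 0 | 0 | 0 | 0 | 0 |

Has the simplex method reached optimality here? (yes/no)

no

The Z-row has a negative entry -4 in column y, so it is not optimal.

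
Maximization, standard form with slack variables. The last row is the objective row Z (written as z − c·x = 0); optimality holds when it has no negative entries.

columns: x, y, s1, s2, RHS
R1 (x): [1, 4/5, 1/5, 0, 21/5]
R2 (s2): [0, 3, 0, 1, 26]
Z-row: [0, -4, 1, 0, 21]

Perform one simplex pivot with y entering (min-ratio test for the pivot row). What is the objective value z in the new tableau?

42

Ratio test on column y — row 1: (21/5)/(4/5) = 21/4; row 2: 26/3 = 26/3. Minimum is 21/4 at row 1 (x leaves); pivot element 4/5.
Pivot on row 1; the Z-row RHS becomes 21 − (-4)·(21/4) = 42.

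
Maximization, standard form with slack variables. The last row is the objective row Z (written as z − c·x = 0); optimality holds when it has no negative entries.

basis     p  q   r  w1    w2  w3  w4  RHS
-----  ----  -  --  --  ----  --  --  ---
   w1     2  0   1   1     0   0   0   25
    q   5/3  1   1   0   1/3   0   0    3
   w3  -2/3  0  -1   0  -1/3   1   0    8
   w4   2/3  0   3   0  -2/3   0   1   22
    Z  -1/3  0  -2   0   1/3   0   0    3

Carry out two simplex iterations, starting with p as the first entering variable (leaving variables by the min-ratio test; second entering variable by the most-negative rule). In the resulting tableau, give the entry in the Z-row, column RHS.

9

Ratio test on column p — row 1: 25/2 = 25/2; row 2: 3/(5/3) = 9/5; row 3: entry -2/3 ≤ 0; row 4: 22/(2/3) = 33. Minimum is 9/5 at row 2 (q leaves); pivot element 5/3.
Divide row 2 by 5/3; eliminate column p from the other rows.
Second iteration: most negative Z-row entry is -9/5 in column r, so r enters.
Ratio test on column r — row 1: entry -1/5 ≤ 0; row 2: (9/5)/(3/5) = 3; row 3: entry -3/5 ≤ 0; row 4: (104/5)/(13/5) = 8. Minimum is 3 at row 2 (p leaves); pivot element 3/5.
Divide row 2 by 3/5; eliminate column r from the other rows.
After both pivots, the entry at the Z-row, column RHS is 9.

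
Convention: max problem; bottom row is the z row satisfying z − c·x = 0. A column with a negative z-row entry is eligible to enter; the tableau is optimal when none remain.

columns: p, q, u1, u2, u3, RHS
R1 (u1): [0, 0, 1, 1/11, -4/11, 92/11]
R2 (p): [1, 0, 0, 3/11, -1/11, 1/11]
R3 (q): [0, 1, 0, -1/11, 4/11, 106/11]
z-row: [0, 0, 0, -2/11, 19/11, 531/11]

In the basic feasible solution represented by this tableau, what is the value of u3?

u3 is not in the basis, so in the current basic feasible solution u3 = 0.

0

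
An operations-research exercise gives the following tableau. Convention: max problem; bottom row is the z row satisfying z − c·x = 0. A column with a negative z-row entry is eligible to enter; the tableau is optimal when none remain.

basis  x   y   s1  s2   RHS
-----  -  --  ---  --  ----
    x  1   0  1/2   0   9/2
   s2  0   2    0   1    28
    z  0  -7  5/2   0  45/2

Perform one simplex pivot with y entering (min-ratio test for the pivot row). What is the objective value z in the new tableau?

241/2

Ratio test on column y — row 1: entry 0 ≤ 0; row 2: 28/2 = 14. Minimum is 14 at row 2 (s2 leaves); pivot element 2.
Pivot on row 2; the z-row RHS becomes 45/2 − (-7)·14 = 241/2.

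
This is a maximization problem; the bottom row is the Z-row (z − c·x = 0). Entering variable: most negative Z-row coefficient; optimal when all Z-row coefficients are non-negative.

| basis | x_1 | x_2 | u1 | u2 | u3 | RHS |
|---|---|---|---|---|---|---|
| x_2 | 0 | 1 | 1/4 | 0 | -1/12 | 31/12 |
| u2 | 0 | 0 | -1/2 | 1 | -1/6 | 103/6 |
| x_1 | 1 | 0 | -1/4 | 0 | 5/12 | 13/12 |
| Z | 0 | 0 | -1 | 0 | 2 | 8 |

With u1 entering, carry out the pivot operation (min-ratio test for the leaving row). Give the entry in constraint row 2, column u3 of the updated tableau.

-1/3

Ratio test on column u1 — row 1: (31/12)/(1/4) = 31/3; row 2: entry -1/2 ≤ 0; row 3: entry -1/4 ≤ 0. Minimum is 31/3 at row 1 (x_2 leaves); pivot element 1/4.
Divide row 1 by 1/4; eliminate column u1 from the other rows.
Row 2 update in column u3: -1/6 − (-1/2)·(-1/3) = -1/3.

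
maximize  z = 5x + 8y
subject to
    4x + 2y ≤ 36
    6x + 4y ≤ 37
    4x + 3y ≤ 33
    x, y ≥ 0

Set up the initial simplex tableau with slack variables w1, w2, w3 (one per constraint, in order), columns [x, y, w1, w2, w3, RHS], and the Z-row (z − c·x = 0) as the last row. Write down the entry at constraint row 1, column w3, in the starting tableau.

Slack w3 belongs to constraint 3; its column is the unit vector e_3, so the entry in row 1 is 0.

0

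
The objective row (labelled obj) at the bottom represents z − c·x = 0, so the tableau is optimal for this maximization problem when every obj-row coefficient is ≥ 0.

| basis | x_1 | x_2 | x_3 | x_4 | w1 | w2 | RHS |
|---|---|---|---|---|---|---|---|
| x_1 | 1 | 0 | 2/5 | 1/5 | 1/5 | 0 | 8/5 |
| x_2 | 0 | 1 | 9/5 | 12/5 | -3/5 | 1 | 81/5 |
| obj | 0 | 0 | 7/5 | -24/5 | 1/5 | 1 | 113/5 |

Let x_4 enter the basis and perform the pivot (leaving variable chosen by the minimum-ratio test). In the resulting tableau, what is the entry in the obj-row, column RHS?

55

Ratio test on column x_4 — row 1: (8/5)/(1/5) = 8; row 2: (81/5)/(12/5) = 27/4. Minimum is 27/4 at row 2 (x_2 leaves); pivot element 12/5.
Divide row 2 by 12/5; eliminate column x_4 from the other rows.
obj-row update in column RHS: 113/5 − (-24/5)·(27/4) = 55.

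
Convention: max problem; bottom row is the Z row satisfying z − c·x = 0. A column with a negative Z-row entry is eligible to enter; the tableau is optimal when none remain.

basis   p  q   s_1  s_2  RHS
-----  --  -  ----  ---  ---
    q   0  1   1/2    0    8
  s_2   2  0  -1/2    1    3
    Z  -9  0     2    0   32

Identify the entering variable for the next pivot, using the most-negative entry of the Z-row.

Negative Z-row entries: p: -9.
The most negative is -9 in column p, so p enters.

p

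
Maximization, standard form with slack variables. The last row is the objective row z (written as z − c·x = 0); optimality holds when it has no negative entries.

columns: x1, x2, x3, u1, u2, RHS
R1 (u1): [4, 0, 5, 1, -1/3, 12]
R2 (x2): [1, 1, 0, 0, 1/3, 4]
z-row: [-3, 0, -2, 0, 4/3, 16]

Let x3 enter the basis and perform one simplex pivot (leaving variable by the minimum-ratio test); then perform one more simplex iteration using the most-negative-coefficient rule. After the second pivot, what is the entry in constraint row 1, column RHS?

Ratio test on column x3 — row 1: 12/5 = 12/5; row 2: entry 0 ≤ 0. Minimum is 12/5 at row 1 (u1 leaves); pivot element 5.
Divide row 1 by 5; eliminate column x3 from the other rows.
Second iteration: most negative z-row entry is -7/5 in column x1, so x1 enters.
Ratio test on column x1 — row 1: (12/5)/(4/5) = 3; row 2: 4/1 = 4. Minimum is 3 at row 1 (x3 leaves); pivot element 4/5.
Divide row 1 by 4/5; eliminate column x1 from the other rows.
After both pivots, the entry at constraint row 1, column RHS is 3.

3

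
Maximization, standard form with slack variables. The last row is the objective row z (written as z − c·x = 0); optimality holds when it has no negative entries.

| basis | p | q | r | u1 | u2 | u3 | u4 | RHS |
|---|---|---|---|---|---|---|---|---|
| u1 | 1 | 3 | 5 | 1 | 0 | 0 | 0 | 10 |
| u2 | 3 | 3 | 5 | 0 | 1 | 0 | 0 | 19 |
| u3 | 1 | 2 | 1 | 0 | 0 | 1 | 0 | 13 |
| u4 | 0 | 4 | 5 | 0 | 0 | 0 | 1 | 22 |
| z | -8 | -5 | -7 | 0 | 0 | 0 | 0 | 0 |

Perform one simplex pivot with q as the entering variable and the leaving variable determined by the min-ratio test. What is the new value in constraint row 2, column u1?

Ratio test on column q — row 1: 10/3 = 10/3; row 2: 19/3 = 19/3; row 3: 13/2 = 13/2; row 4: 22/4 = 11/2. Minimum is 10/3 at row 1 (u1 leaves); pivot element 3.
Divide row 1 by 3; eliminate column q from the other rows.
Row 2 update in column u1: 0 − 3·(1/3) = -1.

-1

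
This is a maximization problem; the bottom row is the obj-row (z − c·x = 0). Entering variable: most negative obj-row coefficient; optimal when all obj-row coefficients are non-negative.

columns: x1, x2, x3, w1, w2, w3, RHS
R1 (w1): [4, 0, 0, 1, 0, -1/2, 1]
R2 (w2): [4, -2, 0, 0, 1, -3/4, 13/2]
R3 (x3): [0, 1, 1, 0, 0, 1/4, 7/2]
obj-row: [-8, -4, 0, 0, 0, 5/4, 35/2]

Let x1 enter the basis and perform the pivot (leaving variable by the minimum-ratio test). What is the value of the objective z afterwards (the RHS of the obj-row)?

Ratio test on column x1 — row 1: 1/4 = 1/4; row 2: (13/2)/4 = 13/8; row 3: entry 0 ≤ 0. Minimum is 1/4 at row 1 (w1 leaves); pivot element 4.
Pivot on row 1; the obj-row RHS becomes 35/2 − (-8)·(1/4) = 39/2.

39/2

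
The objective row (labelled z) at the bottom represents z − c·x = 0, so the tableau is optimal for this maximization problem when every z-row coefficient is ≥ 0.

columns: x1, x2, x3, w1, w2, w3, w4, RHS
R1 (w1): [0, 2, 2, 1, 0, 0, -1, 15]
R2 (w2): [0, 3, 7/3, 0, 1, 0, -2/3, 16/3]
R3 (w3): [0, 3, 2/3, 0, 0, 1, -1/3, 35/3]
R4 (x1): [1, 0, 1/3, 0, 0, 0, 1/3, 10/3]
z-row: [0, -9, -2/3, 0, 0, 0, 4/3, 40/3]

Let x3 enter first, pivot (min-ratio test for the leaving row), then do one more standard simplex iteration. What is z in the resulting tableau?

88/3

Ratio test on column x3 — row 1: 15/2 = 15/2; row 2: (16/3)/(7/3) = 16/7; row 3: (35/3)/(2/3) = 35/2; row 4: (10/3)/(1/3) = 10. Minimum is 16/7 at row 2 (w2 leaves); pivot element 7/3.
Pivot on row 2; the z-row RHS becomes 40/3 − (-2/3)·(16/7) = 104/7.
Next entering variable (most negative z-row entry -57/7): x2.
Ratio test on column x2 — row 1: entry -4/7 ≤ 0; row 2: (16/7)/(9/7) = 16/9; row 3: (71/7)/(15/7) = 71/15; row 4: entry -3/7 ≤ 0. Minimum is 16/9 at row 2 (x3 leaves); pivot element 9/7.
After the second pivot the z-row RHS is 104/7 − (-57/7)·(16/9) = 88/3.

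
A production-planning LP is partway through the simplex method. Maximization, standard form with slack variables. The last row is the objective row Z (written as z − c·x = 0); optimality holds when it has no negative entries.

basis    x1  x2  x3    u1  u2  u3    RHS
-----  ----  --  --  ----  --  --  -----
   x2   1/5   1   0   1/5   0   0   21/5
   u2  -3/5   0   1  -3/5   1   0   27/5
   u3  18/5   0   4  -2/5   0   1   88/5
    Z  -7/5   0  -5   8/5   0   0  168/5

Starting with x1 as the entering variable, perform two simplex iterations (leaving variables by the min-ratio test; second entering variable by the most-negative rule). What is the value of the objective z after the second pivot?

278/5

Ratio test on column x1 — row 1: (21/5)/(1/5) = 21; row 2: entry -3/5 ≤ 0; row 3: (88/5)/(18/5) = 44/9. Minimum is 44/9 at row 3 (u3 leaves); pivot element 18/5.
Pivot on row 3; the Z-row RHS becomes 168/5 − (-7/5)·(44/9) = 364/9.
Next entering variable (most negative Z-row entry -31/9): x3.
Ratio test on column x3 — row 1: entry -2/9 ≤ 0; row 2: (25/3)/(5/3) = 5; row 3: (44/9)/(10/9) = 22/5. Minimum is 22/5 at row 3 (x1 leaves); pivot element 10/9.
After the second pivot the Z-row RHS is 364/9 − (-31/9)·(22/5) = 278/5.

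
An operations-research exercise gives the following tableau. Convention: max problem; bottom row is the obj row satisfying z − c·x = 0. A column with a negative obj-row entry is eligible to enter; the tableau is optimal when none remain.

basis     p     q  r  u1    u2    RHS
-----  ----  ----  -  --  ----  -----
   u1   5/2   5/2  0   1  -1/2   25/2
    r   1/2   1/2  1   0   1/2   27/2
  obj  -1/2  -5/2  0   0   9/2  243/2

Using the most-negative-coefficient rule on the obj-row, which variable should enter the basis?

Negative obj-row entries: p: -1/2, q: -5/2.
The most negative is -5/2 in column q, so q enters.

q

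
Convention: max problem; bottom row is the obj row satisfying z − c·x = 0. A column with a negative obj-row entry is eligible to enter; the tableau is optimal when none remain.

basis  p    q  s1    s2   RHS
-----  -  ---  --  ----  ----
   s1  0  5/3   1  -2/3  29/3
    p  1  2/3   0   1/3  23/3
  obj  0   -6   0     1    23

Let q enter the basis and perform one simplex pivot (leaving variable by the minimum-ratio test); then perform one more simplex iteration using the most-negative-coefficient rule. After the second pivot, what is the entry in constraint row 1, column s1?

1/3

Ratio test on column q — row 1: (29/3)/(5/3) = 29/5; row 2: (23/3)/(2/3) = 23/2. Minimum is 29/5 at row 1 (s1 leaves); pivot element 5/3.
Divide row 1 by 5/3; eliminate column q from the other rows.
Second iteration: most negative obj-row entry is -7/5 in column s2, so s2 enters.
Ratio test on column s2 — row 1: entry -2/5 ≤ 0; row 2: (19/5)/(3/5) = 19/3. Minimum is 19/3 at row 2 (p leaves); pivot element 3/5.
Divide row 2 by 3/5; eliminate column s2 from the other rows.
After both pivots, the entry at constraint row 1, column s1 is 1/3.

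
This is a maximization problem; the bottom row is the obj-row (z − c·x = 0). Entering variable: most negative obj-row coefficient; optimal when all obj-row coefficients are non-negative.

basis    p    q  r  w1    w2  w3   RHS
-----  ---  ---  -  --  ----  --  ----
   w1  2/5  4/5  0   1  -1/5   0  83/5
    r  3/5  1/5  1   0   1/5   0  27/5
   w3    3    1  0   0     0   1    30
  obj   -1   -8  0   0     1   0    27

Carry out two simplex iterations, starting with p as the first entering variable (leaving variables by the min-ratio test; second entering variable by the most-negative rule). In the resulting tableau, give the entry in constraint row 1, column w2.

-1/2

Ratio test on column p — row 1: (83/5)/(2/5) = 83/2; row 2: (27/5)/(3/5) = 9; row 3: 30/3 = 10. Minimum is 9 at row 2 (r leaves); pivot element 3/5.
Divide row 2 by 3/5; eliminate column p from the other rows.
Second iteration: most negative obj-row entry is -23/3 in column q, so q enters.
Ratio test on column q — row 1: 13/(2/3) = 39/2; row 2: 9/(1/3) = 27; row 3: entry 0 ≤ 0. Minimum is 39/2 at row 1 (w1 leaves); pivot element 2/3.
Divide row 1 by 2/3; eliminate column q from the other rows.
After both pivots, the entry at constraint row 1, column w2 is -1/2.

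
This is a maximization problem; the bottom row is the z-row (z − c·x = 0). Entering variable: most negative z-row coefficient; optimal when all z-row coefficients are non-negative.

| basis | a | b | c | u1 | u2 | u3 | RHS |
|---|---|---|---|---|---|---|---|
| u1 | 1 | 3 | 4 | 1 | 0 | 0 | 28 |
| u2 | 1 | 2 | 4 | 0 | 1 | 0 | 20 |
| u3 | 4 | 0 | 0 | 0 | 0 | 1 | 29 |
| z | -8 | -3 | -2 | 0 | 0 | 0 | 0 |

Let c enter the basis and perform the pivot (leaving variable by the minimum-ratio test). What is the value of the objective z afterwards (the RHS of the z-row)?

10

Ratio test on column c — row 1: 28/4 = 7; row 2: 20/4 = 5; row 3: entry 0 ≤ 0. Minimum is 5 at row 2 (u2 leaves); pivot element 4.
Pivot on row 2; the z-row RHS becomes 0 − (-2)·5 = 10.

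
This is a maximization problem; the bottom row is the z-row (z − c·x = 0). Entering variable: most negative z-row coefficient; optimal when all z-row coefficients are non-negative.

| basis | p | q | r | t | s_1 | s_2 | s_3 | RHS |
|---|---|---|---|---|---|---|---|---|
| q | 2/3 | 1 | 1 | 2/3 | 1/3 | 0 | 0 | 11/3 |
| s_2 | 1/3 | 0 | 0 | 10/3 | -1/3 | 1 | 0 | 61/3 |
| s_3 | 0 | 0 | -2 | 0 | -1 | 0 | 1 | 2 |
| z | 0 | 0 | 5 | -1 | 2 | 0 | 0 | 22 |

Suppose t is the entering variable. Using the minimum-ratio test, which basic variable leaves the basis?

Column t entries and ratios — q: (11/3)/(2/3) = 11/2; s_2: (61/3)/(10/3) = 61/10; s_3: 0 ≤ 0, skip.
Smallest ratio is 11/2 in the row of q, so q leaves.

q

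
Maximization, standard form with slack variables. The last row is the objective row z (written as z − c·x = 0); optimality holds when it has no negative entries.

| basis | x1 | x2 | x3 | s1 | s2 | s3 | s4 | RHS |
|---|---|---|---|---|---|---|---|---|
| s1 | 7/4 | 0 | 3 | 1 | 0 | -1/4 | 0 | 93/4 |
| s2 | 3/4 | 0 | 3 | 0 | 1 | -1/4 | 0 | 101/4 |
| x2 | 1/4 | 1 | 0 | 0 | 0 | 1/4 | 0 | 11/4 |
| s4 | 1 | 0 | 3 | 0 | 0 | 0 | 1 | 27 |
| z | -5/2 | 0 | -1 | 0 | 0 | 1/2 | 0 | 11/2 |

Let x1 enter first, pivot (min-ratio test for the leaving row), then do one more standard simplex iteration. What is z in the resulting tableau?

103/3

Ratio test on column x1 — row 1: (93/4)/(7/4) = 93/7; row 2: (101/4)/(3/4) = 101/3; row 3: (11/4)/(1/4) = 11; row 4: 27/1 = 27. Minimum is 11 at row 3 (x2 leaves); pivot element 1/4.
Pivot on row 3; the z-row RHS becomes 11/2 − (-5/2)·11 = 33.
Next entering variable (most negative z-row entry -1): x3.
Ratio test on column x3 — row 1: 4/3 = 4/3; row 2: 17/3 = 17/3; row 3: entry 0 ≤ 0; row 4: 16/3 = 16/3. Minimum is 4/3 at row 1 (s1 leaves); pivot element 3.
After the second pivot the z-row RHS is 33 − (-1)·(4/3) = 103/3.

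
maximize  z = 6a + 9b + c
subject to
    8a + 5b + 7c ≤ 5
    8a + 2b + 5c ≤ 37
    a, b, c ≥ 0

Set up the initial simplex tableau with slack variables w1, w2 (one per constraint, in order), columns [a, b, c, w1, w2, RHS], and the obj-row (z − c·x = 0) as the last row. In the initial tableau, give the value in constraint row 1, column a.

Constraint 1 has coefficient 8 on a.

8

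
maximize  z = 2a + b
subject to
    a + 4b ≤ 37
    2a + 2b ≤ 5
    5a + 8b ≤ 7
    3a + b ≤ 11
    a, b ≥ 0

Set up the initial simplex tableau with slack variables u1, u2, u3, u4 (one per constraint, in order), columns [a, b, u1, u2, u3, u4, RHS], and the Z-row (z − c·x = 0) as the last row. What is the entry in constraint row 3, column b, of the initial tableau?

Constraint 3 has coefficient 8 on b.

8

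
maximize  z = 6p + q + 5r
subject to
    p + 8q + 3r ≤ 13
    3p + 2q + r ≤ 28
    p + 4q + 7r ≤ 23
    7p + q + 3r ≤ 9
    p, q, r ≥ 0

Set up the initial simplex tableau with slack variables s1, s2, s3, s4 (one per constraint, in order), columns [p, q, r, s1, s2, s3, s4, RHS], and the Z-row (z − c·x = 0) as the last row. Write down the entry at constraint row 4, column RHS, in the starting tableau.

The RHS of constraint 4 is b_4 = 9.

9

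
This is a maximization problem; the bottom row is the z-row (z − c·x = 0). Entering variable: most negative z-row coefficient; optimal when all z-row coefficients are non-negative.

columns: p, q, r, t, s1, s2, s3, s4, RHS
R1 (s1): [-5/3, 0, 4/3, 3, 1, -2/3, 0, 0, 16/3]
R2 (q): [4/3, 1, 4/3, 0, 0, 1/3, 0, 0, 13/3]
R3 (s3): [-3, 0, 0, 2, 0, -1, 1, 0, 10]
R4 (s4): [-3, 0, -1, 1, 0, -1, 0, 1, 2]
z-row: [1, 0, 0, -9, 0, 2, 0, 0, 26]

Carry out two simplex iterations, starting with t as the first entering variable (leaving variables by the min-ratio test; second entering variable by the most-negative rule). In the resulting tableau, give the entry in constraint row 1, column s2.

Ratio test on column t — row 1: (16/3)/3 = 16/9; row 2: entry 0 ≤ 0; row 3: 10/2 = 5; row 4: 2/1 = 2. Minimum is 16/9 at row 1 (s1 leaves); pivot element 3.
Divide row 1 by 3; eliminate column t from the other rows.
Second iteration: most negative z-row entry is -4 in column p, so p enters.
Ratio test on column p — row 1: entry -5/9 ≤ 0; row 2: (13/3)/(4/3) = 13/4; row 3: entry -17/9 ≤ 0; row 4: entry -22/9 ≤ 0. Minimum is 13/4 at row 2 (q leaves); pivot element 4/3.
Divide row 2 by 4/3; eliminate column p from the other rows.
After both pivots, the entry at constraint row 1, column s2 is -1/12.

-1/12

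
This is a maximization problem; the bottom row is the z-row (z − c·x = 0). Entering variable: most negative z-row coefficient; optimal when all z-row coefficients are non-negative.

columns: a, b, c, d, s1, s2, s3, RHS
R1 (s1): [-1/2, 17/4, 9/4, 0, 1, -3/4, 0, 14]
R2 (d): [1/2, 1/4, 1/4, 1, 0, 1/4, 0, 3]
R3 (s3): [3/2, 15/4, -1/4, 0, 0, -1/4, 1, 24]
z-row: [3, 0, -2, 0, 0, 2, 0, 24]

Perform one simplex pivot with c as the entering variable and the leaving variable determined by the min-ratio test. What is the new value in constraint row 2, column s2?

1/3

Ratio test on column c — row 1: 14/(9/4) = 56/9; row 2: 3/(1/4) = 12; row 3: entry -1/4 ≤ 0. Minimum is 56/9 at row 1 (s1 leaves); pivot element 9/4.
Divide row 1 by 9/4; eliminate column c from the other rows.
Row 2 update in column s2: 1/4 − (1/4)·(-1/3) = 1/3.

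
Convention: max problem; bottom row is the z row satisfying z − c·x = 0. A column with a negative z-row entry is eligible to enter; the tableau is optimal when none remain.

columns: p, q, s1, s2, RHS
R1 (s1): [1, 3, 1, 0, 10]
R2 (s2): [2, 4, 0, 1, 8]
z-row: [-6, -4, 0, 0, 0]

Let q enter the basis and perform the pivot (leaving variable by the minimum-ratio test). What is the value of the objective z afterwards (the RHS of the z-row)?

Ratio test on column q — row 1: 10/3 = 10/3; row 2: 8/4 = 2. Minimum is 2 at row 2 (s2 leaves); pivot element 4.
Pivot on row 2; the z-row RHS becomes 0 − (-4)·2 = 8.

8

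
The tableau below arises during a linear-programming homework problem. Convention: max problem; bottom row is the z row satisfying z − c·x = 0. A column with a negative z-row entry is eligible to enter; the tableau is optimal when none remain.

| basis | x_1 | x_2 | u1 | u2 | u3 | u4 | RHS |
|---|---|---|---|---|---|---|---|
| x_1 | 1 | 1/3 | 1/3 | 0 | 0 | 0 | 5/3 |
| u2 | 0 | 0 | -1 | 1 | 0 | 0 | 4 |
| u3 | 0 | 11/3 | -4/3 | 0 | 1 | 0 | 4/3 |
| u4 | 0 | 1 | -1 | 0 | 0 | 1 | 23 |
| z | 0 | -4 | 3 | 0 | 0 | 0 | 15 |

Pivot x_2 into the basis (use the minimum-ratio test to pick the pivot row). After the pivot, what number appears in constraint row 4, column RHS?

Ratio test on column x_2 — row 1: (5/3)/(1/3) = 5; row 2: entry 0 ≤ 0; row 3: (4/3)/(11/3) = 4/11; row 4: 23/1 = 23. Minimum is 4/11 at row 3 (u3 leaves); pivot element 11/3.
Divide row 3 by 11/3; eliminate column x_2 from the other rows.
Row 4 update in column RHS: 23 − 1·(4/11) = 249/11.

249/11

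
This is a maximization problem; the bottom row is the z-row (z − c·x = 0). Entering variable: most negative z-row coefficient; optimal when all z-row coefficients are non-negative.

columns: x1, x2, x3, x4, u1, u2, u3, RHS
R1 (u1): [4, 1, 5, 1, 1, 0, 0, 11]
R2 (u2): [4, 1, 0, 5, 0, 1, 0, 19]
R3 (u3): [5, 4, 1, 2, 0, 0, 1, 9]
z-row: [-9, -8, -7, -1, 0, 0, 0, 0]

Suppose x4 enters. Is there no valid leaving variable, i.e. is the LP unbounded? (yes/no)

no

Column x4 has positive entries in row(s) 1, 2, 3, so the ratio test bounds it — not unbounded.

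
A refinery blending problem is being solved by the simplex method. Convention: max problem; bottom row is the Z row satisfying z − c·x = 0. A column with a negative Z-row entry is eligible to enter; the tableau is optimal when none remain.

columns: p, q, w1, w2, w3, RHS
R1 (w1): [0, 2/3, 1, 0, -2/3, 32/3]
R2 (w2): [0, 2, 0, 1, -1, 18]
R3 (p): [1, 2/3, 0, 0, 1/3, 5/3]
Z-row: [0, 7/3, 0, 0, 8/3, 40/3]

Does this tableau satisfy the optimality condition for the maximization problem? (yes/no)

Every Z-row coefficient is ≥ 0, so the tableau is optimal.

yes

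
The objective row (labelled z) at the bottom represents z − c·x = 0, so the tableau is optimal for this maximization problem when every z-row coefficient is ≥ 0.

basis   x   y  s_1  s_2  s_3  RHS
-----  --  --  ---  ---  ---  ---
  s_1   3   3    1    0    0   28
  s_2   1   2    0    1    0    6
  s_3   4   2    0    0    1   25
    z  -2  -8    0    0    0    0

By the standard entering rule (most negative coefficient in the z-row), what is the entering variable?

Negative z-row entries: x: -2, y: -8.
The most negative is -8 in column y, so y enters.

y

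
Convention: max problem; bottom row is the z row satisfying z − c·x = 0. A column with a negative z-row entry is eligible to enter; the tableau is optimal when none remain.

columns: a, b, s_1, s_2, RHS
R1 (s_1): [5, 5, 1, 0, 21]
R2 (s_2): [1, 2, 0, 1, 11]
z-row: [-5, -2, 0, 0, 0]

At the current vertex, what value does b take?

0

b is not in the basis, so in the current basic feasible solution b = 0.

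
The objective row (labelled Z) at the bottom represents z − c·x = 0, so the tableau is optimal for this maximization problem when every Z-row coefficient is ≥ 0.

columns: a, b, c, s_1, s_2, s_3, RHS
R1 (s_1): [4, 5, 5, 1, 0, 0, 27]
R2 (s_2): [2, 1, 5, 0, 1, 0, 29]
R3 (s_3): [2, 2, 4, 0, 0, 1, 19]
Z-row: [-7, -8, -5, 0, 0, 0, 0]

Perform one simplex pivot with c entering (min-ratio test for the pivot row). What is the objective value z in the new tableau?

95/4

Ratio test on column c — row 1: 27/5 = 27/5; row 2: 29/5 = 29/5; row 3: 19/4 = 19/4. Minimum is 19/4 at row 3 (s_3 leaves); pivot element 4.
Pivot on row 3; the Z-row RHS becomes 0 − (-5)·(19/4) = 95/4.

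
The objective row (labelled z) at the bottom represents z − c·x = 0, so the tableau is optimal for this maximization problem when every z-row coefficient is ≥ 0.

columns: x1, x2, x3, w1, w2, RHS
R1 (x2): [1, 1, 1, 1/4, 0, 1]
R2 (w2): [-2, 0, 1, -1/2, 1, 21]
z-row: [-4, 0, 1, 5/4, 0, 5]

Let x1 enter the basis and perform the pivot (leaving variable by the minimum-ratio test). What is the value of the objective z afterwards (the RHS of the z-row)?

9

Ratio test on column x1 — row 1: 1/1 = 1; row 2: entry -2 ≤ 0. Minimum is 1 at row 1 (x2 leaves); pivot element 1.
Pivot on row 1; the z-row RHS becomes 5 − (-4)·1 = 9.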